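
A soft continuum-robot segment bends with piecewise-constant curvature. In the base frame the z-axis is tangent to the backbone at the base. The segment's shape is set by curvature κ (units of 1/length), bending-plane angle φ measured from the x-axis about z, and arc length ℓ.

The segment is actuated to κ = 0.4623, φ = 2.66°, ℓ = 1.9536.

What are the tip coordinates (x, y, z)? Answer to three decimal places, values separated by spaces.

0.823 0.038 1.699

θ = κ·ℓ = 0.4623 × 1.9536 = 0.90315 rad
ρ = (1 − cos θ)/κ = (1 − 0.61914)/0.4623 = 0.82384
z = sin θ / κ = 0.78528/0.4623 = 1.69864
x = ρ cos φ = 0.82384 × cos(2.66°) = 0.82295
y = ρ sin φ = 0.82384 × sin(2.66°) = 0.03823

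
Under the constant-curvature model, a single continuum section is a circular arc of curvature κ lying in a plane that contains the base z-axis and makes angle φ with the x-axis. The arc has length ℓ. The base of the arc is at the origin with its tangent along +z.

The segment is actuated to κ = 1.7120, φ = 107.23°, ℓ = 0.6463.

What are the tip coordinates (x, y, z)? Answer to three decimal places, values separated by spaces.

θ = κ·ℓ = 1.7120 × 0.6463 = 1.10647 rad
ρ = (1 − cos θ)/κ = (1 − 0.44782)/1.7120 = 0.32253
z = sin θ / κ = 0.89412/1.7120 = 0.52227
x = ρ cos φ = 0.32253 × cos(107.23°) = -0.09554
y = ρ sin φ = 0.32253 × sin(107.23°) = 0.30806

-0.096 0.308 0.522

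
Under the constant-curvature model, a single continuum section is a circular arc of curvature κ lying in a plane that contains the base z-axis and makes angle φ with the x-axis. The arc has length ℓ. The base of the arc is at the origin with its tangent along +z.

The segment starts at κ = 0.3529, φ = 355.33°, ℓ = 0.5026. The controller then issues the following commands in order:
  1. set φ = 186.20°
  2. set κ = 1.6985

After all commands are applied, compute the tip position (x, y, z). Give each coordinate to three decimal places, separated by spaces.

-0.201 -0.022 0.444

initial: κ=0.3529, φ=355.33°, ℓ=0.5026
cmd 1: set φ=186.20° → (κ,φ,ℓ)=(0.3529,186.20°,0.5026) → tip=(-0.0442,-0.0048,0.5000)
cmd 2: set κ=1.6985 → (κ,φ,ℓ)=(1.6985,186.20°,0.5026) → tip=(-0.2006,-0.0218,0.4437)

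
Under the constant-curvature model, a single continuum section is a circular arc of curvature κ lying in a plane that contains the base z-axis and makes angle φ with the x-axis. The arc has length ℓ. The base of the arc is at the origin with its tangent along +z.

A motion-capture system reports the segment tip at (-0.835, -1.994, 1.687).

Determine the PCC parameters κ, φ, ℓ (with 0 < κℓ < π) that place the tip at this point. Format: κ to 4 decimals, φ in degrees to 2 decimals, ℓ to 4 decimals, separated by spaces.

ρ = √(x²+y²) = √(-0.835² + -1.994²) = 2.16177
φ = atan2(y, x) mod 360° = atan2(-1.994, -0.835) = 247.2782°
|p|² = ρ² + z² = 2.16177² + 1.687² = 7.51923
κ = 2ρ / |p|² = 2×2.16177 / 7.51923 = 0.57500
θ = 2·atan2(ρ, z) = 2·atan2(2.16177, 1.687) = 1.81627 rad
ℓ = θ/κ = 1.81627/0.57500 = 3.15874

0.5750 247.28 3.1587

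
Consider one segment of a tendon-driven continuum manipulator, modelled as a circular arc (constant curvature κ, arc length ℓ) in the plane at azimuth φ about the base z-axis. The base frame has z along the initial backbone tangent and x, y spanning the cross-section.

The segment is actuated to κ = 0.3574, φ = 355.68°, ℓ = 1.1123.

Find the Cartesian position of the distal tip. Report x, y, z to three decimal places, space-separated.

0.218 -0.016 1.083

θ = κ·ℓ = 0.3574 × 1.1123 = 0.39754 rad
ρ = (1 − cos θ)/κ = (1 − 0.92202)/0.3574 = 0.21819
z = sin θ / κ = 0.38715/0.3574 = 1.08323
x = ρ cos φ = 0.21819 × cos(355.68°) = 0.21757
y = ρ sin φ = 0.21819 × sin(355.68°) = -0.01644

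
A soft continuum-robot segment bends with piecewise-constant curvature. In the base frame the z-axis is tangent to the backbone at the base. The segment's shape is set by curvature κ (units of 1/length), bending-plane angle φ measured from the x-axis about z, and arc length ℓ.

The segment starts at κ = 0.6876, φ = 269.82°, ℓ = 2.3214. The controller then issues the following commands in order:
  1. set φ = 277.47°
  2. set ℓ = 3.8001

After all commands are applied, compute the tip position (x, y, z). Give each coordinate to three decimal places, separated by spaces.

0.352 -2.687 0.734

initial: κ=0.6876, φ=269.82°, ℓ=2.3214
cmd 1: set φ=277.47° → (κ,φ,ℓ)=(0.6876,277.47°,2.3214) → tip=(0.1939,-1.4786,1.4539)
cmd 2: set ℓ=3.8001 → (κ,φ,ℓ)=(0.6876,277.47°,3.8001) → tip=(0.3523,-2.6871,0.7335)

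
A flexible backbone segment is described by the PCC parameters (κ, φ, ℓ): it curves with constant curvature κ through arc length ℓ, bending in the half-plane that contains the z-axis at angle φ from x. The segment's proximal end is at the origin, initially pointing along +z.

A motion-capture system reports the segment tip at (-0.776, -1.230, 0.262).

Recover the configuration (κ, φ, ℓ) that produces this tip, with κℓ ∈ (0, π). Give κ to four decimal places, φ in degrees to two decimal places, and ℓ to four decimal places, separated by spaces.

1.3320 237.75 2.0910

ρ = √(x²+y²) = √(-0.776² + -1.230²) = 1.45433
φ = atan2(y, x) mod 360° = atan2(-1.230, -0.776) = 237.7524°
|p|² = ρ² + z² = 1.45433² + 0.262² = 2.18372
κ = 2ρ / |p|² = 2×1.45433 / 2.18372 = 1.33197
θ = 2·atan2(ρ, z) = 2·atan2(1.45433, 0.262) = 2.78511 rad
ℓ = θ/κ = 2.78511/1.33197 = 2.09097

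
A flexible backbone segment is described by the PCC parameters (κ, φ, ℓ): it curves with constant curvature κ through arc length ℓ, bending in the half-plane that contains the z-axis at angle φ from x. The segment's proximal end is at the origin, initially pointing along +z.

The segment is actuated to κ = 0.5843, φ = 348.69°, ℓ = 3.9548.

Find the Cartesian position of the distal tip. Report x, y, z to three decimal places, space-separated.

θ = κ·ℓ = 0.5843 × 3.9548 = 2.31079 rad
ρ = (1 − cos θ)/κ = (1 − -0.67428)/0.5843 = 2.86545
z = sin θ / κ = 0.73847/0.5843 = 1.26386
x = ρ cos φ = 2.86545 × cos(348.69°) = 2.80981
y = ρ sin φ = 2.86545 × sin(348.69°) = -0.56196

2.810 -0.562 1.264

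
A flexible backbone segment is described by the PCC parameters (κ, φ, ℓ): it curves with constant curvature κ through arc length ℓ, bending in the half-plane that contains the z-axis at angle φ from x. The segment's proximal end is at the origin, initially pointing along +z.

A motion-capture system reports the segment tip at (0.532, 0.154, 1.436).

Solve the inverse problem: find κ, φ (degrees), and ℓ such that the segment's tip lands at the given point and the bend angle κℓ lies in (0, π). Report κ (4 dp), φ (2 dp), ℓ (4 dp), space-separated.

ρ = √(x²+y²) = √(0.532² + 0.154²) = 0.55384
φ = atan2(y, x) mod 360° = atan2(0.154, 0.532) = 16.1443°
|p|² = ρ² + z² = 0.55384² + 1.436² = 2.36884
κ = 2ρ / |p|² = 2×0.55384 / 2.36884 = 0.46761
θ = 2·atan2(ρ, z) = 2·atan2(0.55384, 1.436) = 0.73621 rad
ℓ = θ/κ = 0.73621/0.46761 = 1.57442

0.4676 16.14 1.5744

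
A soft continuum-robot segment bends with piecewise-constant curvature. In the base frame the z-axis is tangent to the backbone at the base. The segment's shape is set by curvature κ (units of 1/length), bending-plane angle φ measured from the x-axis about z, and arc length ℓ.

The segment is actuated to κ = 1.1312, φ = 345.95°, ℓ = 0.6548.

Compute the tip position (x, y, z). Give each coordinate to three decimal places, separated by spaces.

θ = κ·ℓ = 1.1312 × 0.6548 = 0.74071 rad
ρ = (1 − cos θ)/κ = (1 − 0.73799)/1.1312 = 0.23162
z = sin θ / κ = 0.67481/1.1312 = 0.59655
x = ρ cos φ = 0.23162 × cos(345.95°) = 0.22469
y = ρ sin φ = 0.23162 × sin(345.95°) = -0.05623

0.225 -0.056 0.597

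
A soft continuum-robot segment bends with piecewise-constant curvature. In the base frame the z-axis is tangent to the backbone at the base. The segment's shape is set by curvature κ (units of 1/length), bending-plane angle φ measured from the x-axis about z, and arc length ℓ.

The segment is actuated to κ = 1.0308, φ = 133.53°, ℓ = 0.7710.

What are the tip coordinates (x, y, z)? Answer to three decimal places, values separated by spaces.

-0.200 0.211 0.692

θ = κ·ℓ = 1.0308 × 0.7710 = 0.79475 rad
ρ = (1 − cos θ)/κ = (1 − 0.70047)/1.0308 = 0.29058
z = sin θ / κ = 0.71369/1.0308 = 0.69236
x = ρ cos φ = 0.29058 × cos(133.53°) = -0.20014
y = ρ sin φ = 0.29058 × sin(133.53°) = 0.21068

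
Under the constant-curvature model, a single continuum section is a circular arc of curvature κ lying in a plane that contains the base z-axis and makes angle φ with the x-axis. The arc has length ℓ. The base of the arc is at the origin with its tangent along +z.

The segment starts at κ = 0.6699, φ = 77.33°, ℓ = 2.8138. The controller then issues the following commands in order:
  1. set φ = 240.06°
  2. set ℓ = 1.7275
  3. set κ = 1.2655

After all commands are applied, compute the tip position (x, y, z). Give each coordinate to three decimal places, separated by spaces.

initial: κ=0.6699, φ=77.33°, ℓ=2.8138
cmd 1: set φ=240.06° → (κ,φ,ℓ)=(0.6699,240.06°,2.8138) → tip=(-0.9753,-1.6933,1.4197)
cmd 2: set ℓ=1.7275 → (κ,φ,ℓ)=(0.6699,240.06°,1.7275) → tip=(-0.4456,-0.7737,1.3669)
cmd 3: set κ=1.2655 → (κ,φ,ℓ)=(1.2655,240.06°,1.7275) → tip=(-0.6220,-1.0800,0.6453)

-0.622 -1.080 0.645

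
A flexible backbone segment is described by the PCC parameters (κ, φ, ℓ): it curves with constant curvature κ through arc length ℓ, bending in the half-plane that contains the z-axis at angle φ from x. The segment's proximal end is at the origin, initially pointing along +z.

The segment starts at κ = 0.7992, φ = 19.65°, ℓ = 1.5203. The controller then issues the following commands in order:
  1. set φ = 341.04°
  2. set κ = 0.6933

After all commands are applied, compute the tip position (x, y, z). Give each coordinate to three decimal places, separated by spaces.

0.690 -0.237 1.254

initial: κ=0.7992, φ=19.65°, ℓ=1.5203
cmd 1: set φ=341.04° → (κ,φ,ℓ)=(0.7992,341.04°,1.5203) → tip=(0.7712,-0.2649,1.1729)
cmd 2: set κ=0.6933 → (κ,φ,ℓ)=(0.6933,341.04°,1.5203) → tip=(0.6901,-0.2371,1.2540)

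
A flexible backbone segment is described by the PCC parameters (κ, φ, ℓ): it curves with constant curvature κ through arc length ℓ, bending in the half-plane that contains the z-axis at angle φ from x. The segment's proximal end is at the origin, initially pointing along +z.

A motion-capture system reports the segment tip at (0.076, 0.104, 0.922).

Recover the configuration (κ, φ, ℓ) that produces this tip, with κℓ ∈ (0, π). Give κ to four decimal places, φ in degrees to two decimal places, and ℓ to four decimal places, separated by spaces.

0.2973 53.84 0.9340

ρ = √(x²+y²) = √(0.076² + 0.104²) = 0.12881
φ = atan2(y, x) mod 360° = atan2(0.104, 0.076) = 53.8418°
|p|² = ρ² + z² = 0.12881² + 0.922² = 0.86668
κ = 2ρ / |p|² = 2×0.12881 / 0.86668 = 0.29725
θ = 2·atan2(ρ, z) = 2·atan2(0.12881, 0.922) = 0.27762 rad
ℓ = θ/κ = 0.27762/0.29725 = 0.93395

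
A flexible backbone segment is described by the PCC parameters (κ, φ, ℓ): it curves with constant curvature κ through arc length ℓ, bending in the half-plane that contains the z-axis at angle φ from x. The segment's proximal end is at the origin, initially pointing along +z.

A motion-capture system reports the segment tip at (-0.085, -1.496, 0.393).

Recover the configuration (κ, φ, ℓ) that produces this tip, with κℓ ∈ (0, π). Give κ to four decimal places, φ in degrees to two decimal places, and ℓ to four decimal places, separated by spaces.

1.2488 266.75 2.1048

ρ = √(x²+y²) = √(-0.085² + -1.496²) = 1.49841
φ = atan2(y, x) mod 360° = atan2(-1.496, -0.085) = 266.7481°
|p|² = ρ² + z² = 1.49841² + 0.393² = 2.39969
κ = 2ρ / |p|² = 2×1.49841 / 2.39969 = 1.24884
θ = 2·atan2(ρ, z) = 2·atan2(1.49841, 0.393) = 2.62859 rad
ℓ = θ/κ = 2.62859/1.24884 = 2.10483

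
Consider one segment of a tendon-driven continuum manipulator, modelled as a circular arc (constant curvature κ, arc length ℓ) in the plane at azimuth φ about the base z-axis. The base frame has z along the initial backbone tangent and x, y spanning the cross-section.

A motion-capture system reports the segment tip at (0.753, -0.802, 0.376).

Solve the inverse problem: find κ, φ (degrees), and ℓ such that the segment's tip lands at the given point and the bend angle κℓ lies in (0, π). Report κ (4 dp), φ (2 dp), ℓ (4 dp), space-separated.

1.6279 313.20 1.5253

ρ = √(x²+y²) = √(0.753² + -0.802²) = 1.10010
φ = atan2(y, x) mod 360° = atan2(-0.802, 0.753) = 313.1951°
|p|² = ρ² + z² = 1.10010² + 0.376² = 1.35159
κ = 2ρ / |p|² = 2×1.10010 / 1.35159 = 1.62786
θ = 2·atan2(ρ, z) = 2·atan2(1.10010, 0.376) = 2.48291 rad
ℓ = θ/κ = 2.48291/1.62786 = 1.52526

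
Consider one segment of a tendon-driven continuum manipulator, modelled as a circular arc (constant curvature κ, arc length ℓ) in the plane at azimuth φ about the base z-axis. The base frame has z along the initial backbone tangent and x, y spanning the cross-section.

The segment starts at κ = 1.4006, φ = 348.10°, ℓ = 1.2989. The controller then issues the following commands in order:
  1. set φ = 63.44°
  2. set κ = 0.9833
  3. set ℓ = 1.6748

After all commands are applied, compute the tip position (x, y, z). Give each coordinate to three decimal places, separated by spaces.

0.489 0.979 1.014

initial: κ=1.4006, φ=348.10°, ℓ=1.2989
cmd 1: set φ=63.44° → (κ,φ,ℓ)=(1.4006,63.44°,1.2989) → tip=(0.3977,0.7957,0.6921)
cmd 2: set κ=0.9833 → (κ,φ,ℓ)=(0.9833,63.44°,1.2989) → tip=(0.3231,0.6464,0.9735)
cmd 3: set ℓ=1.6748 → (κ,φ,ℓ)=(0.9833,63.44°,1.6748) → tip=(0.4893,0.9788,1.0140)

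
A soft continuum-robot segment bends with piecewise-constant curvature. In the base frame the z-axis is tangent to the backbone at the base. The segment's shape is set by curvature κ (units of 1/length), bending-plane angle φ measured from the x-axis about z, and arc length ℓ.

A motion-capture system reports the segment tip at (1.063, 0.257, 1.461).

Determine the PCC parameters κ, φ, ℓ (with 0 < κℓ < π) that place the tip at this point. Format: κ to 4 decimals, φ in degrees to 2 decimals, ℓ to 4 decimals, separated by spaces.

ρ = √(x²+y²) = √(1.063² + 0.257²) = 1.09363
φ = atan2(y, x) mod 360° = atan2(0.257, 1.063) = 13.5915°
|p|² = ρ² + z² = 1.09363² + 1.461² = 3.33054
κ = 2ρ / |p|² = 2×1.09363 / 3.33054 = 0.65673
θ = 2·atan2(ρ, z) = 2·atan2(1.09363, 1.461) = 1.28514 rad
ℓ = θ/κ = 1.28514/0.65673 = 1.95689

0.6567 13.59 1.9569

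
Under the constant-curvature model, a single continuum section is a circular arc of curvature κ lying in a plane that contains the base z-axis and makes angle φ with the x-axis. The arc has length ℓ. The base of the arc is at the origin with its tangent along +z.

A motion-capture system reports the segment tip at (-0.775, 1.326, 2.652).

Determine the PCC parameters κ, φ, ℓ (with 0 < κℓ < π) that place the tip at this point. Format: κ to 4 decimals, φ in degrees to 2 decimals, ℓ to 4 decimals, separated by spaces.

ρ = √(x²+y²) = √(-0.775² + 1.326²) = 1.53587
φ = atan2(y, x) mod 360° = atan2(1.326, -0.775) = 120.3048°
|p|² = ρ² + z² = 1.53587² + 2.652² = 9.39201
κ = 2ρ / |p|² = 2×1.53587 / 9.39201 = 0.32706
θ = 2·atan2(ρ, z) = 2·atan2(1.53587, 2.652) = 1.04988 rad
ℓ = θ/κ = 1.04988/0.32706 = 3.21005

0.3271 120.30 3.2100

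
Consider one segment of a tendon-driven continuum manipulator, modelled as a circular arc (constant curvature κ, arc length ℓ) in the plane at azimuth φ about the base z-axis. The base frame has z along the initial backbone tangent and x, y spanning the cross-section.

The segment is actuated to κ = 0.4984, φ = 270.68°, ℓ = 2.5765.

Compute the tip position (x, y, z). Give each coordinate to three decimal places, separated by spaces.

θ = κ·ℓ = 0.4984 × 2.5765 = 1.28413 rad
ρ = (1 − cos θ)/κ = (1 − 0.28276)/0.4984 = 1.43909
z = sin θ / κ = 0.95919/0.4984 = 1.92454
x = ρ cos φ = 1.43909 × cos(270.68°) = 0.01708
y = ρ sin φ = 1.43909 × sin(270.68°) = -1.43899

0.017 -1.439 1.925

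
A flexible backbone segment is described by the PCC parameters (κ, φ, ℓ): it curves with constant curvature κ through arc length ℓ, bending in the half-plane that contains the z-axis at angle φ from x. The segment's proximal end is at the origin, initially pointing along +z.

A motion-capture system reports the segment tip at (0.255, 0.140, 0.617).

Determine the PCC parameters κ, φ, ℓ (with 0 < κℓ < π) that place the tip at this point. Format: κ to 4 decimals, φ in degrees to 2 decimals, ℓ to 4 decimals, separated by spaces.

1.2504 28.77 0.7047

ρ = √(x²+y²) = √(0.255² + 0.140²) = 0.29090
φ = atan2(y, x) mod 360° = atan2(0.140, 0.255) = 28.7676°
|p|² = ρ² + z² = 0.29090² + 0.617² = 0.46531
κ = 2ρ / |p|² = 2×0.29090 / 0.46531 = 1.25035
θ = 2·atan2(ρ, z) = 2·atan2(0.29090, 0.617) = 0.88115 rad
ℓ = θ/κ = 0.88115/1.25035 = 0.70472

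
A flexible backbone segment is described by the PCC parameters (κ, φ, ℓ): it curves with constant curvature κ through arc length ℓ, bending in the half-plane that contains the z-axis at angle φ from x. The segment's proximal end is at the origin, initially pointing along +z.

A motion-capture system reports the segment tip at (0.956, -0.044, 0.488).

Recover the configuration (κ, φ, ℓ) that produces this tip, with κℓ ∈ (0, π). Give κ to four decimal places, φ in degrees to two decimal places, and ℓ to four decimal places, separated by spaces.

ρ = √(x²+y²) = √(0.956² + -0.044²) = 0.95701
φ = atan2(y, x) mod 360° = atan2(-0.044, 0.956) = 357.3648°
|p|² = ρ² + z² = 0.95701² + 0.488² = 1.15402
κ = 2ρ / |p|² = 2×0.95701 / 1.15402 = 1.65858
θ = 2·atan2(ρ, z) = 2·atan2(0.95701, 0.488) = 2.19849 rad
ℓ = θ/κ = 2.19849/1.65858 = 1.32553

1.6586 357.36 1.3255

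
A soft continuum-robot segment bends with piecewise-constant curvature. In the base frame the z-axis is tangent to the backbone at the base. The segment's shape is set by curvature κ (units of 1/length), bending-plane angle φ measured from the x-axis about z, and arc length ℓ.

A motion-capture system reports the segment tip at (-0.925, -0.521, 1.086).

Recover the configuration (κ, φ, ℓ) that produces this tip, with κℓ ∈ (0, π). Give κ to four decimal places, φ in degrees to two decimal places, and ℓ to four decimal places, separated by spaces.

0.9206 209.39 1.6817

ρ = √(x²+y²) = √(-0.925² + -0.521²) = 1.06163
φ = atan2(y, x) mod 360° = atan2(-0.521, -0.925) = 209.3901°
|p|² = ρ² + z² = 1.06163² + 1.086² = 2.30646
κ = 2ρ / |p|² = 2×1.06163 / 2.30646 = 0.92057
θ = 2·atan2(ρ, z) = 2·atan2(1.06163, 1.086) = 1.54811 rad
ℓ = θ/κ = 1.54811/0.92057 = 1.68168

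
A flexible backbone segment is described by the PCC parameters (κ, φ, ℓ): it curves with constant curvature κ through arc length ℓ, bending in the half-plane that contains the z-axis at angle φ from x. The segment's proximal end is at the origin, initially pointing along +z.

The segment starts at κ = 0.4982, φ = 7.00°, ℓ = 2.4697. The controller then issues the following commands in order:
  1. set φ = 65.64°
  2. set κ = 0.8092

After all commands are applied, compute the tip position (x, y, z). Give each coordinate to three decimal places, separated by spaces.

0.721 1.593 1.124

initial: κ=0.4982, φ=7.00°, ℓ=2.4697
cmd 1: set φ=65.64° → (κ,φ,ℓ)=(0.4982,65.64°,2.4697) → tip=(0.5515,1.2181,1.8921)
cmd 2: set κ=0.8092 → (κ,φ,ℓ)=(0.8092,65.64°,2.4697) → tip=(0.7211,1.5927,1.1245)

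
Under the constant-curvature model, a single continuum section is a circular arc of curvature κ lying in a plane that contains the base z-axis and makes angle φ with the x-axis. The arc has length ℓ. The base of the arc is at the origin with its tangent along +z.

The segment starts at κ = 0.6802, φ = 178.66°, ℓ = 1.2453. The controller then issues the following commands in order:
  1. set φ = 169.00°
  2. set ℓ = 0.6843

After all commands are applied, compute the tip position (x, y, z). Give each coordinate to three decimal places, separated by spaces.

initial: κ=0.6802, φ=178.66°, ℓ=1.2453
cmd 1: set φ=169.00° → (κ,φ,ℓ)=(0.6802,169.00°,1.2453) → tip=(-0.4875,0.0948,1.1016)
cmd 2: set ℓ=0.6843 → (κ,φ,ℓ)=(0.6802,169.00°,0.6843) → tip=(-0.1535,0.0298,0.6599)

-0.154 0.030 0.660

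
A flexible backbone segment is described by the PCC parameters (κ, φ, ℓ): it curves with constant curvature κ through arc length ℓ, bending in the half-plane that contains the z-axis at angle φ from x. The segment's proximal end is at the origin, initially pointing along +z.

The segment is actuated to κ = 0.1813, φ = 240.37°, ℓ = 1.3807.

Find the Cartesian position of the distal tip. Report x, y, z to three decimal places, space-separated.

θ = κ·ℓ = 0.1813 × 1.3807 = 0.25032 rad
ρ = (1 − cos θ)/κ = (1 − 0.96883)/0.1813 = 0.17191
z = sin θ / κ = 0.24771/0.1813 = 1.36633
x = ρ cos φ = 0.17191 × cos(240.37°) = -0.08499
y = ρ sin φ = 0.17191 × sin(240.37°) = -0.14943

-0.085 -0.149 1.366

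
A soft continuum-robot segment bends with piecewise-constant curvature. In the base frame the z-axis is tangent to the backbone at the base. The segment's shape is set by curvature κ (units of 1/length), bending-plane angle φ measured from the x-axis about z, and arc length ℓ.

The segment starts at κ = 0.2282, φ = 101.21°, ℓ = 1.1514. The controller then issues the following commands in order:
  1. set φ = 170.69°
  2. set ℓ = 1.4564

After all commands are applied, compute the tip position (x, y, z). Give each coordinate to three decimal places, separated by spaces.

initial: κ=0.2282, φ=101.21°, ℓ=1.1514
cmd 1: set φ=170.69° → (κ,φ,ℓ)=(0.2282,170.69°,1.1514) → tip=(-0.1484,0.0243,1.1382)
cmd 2: set ℓ=1.4564 → (κ,φ,ℓ)=(0.2282,170.69°,1.4564) → tip=(-0.2366,0.0388,1.4297)

-0.237 0.039 1.430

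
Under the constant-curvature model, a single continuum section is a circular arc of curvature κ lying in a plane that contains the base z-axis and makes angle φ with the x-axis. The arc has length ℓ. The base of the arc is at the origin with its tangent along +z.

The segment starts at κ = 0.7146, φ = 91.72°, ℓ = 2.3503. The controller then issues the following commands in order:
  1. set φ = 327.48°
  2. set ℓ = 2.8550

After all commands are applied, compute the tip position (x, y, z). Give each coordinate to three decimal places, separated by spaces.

1.714 -1.093 1.248

initial: κ=0.7146, φ=91.72°, ℓ=2.3503
cmd 1: set φ=327.48° → (κ,φ,ℓ)=(0.7146,327.48°,2.3503) → tip=(1.3080,-0.8339,1.3911)
cmd 2: set ℓ=2.8550 → (κ,φ,ℓ)=(0.7146,327.48°,2.8550) → tip=(1.7137,-1.0926,1.2480)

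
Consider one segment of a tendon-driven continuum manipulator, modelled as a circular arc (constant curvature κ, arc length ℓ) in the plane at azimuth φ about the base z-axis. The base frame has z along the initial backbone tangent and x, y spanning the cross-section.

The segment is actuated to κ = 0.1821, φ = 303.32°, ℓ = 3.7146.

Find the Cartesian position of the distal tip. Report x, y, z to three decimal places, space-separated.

θ = κ·ℓ = 0.1821 × 3.7146 = 0.67643 rad
ρ = (1 − cos θ)/κ = (1 − 0.77981)/0.1821 = 1.20915
z = sin θ / κ = 0.62601/0.1821 = 3.43774
x = ρ cos φ = 1.20915 × cos(303.32°) = 0.66420
y = ρ sin φ = 1.20915 × sin(303.32°) = -1.01039

0.664 -1.010 3.438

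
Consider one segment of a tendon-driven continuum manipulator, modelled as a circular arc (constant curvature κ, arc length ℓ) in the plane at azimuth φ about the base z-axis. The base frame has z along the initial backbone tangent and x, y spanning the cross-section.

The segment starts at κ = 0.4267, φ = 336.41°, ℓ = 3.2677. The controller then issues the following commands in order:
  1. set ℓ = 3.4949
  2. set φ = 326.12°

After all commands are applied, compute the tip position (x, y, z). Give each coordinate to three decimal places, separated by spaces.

initial: κ=0.4267, φ=336.41°, ℓ=3.2677
cmd 1: set ℓ=3.4949 → (κ,φ,ℓ)=(0.4267,336.41°,3.4949) → tip=(1.9771,-0.8634,2.3362)
cmd 2: set φ=326.12° → (κ,φ,ℓ)=(0.4267,326.12°,3.4949) → tip=(1.7911,-1.2027,2.3362)

1.791 -1.203 2.336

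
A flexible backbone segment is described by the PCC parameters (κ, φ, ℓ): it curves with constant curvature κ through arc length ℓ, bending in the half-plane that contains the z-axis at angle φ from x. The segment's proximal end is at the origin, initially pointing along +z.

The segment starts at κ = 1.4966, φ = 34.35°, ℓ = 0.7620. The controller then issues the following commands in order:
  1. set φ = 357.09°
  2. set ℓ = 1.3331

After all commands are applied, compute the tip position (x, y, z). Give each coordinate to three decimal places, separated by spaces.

0.942 -0.048 0.609

initial: κ=1.4966, φ=34.35°, ℓ=0.7620
cmd 1: set φ=357.09° → (κ,φ,ℓ)=(1.4966,357.09°,0.7620) → tip=(0.3889,-0.0198,0.6072)
cmd 2: set ℓ=1.3331 → (κ,φ,ℓ)=(1.4966,357.09°,1.3331) → tip=(0.9421,-0.0479,0.6089)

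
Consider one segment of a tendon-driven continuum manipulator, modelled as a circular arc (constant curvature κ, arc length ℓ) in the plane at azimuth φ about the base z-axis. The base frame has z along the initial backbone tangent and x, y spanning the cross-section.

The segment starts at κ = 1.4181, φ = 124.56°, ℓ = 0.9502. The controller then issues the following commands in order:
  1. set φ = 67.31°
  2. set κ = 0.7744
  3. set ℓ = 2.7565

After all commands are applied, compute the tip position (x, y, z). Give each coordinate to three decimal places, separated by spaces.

0.764 1.828 1.091

initial: κ=1.4181, φ=124.56°, ℓ=0.9502
cmd 1: set φ=67.31° → (κ,φ,ℓ)=(1.4181,67.31°,0.9502) → tip=(0.2118,0.5065,0.6877)
cmd 2: set κ=0.7744 → (κ,φ,ℓ)=(0.7744,67.31°,0.9502) → tip=(0.1289,0.3082,0.8667)
cmd 3: set ℓ=2.7565 → (κ,φ,ℓ)=(0.7744,67.31°,2.7565) → tip=(0.7643,1.8281,1.0914)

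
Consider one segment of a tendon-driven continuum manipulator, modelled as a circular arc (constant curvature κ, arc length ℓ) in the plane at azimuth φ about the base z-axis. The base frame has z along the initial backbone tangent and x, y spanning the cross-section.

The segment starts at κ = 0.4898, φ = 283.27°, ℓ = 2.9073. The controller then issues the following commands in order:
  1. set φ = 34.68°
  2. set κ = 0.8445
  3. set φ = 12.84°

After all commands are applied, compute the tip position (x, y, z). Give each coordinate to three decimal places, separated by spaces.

initial: κ=0.4898, φ=283.27°, ℓ=2.9073
cmd 1: set φ=34.68° → (κ,φ,ℓ)=(0.4898,34.68°,2.9073) → tip=(1.4334,0.9918,2.0197)
cmd 2: set κ=0.8445 → (κ,φ,ℓ)=(0.8445,34.68°,2.9073) → tip=(1.7270,1.1949,0.7504)
cmd 3: set φ=12.84° → (κ,φ,ℓ)=(0.8445,12.84°,2.9073) → tip=(2.0476,0.4667,0.7504)

2.048 0.467 0.750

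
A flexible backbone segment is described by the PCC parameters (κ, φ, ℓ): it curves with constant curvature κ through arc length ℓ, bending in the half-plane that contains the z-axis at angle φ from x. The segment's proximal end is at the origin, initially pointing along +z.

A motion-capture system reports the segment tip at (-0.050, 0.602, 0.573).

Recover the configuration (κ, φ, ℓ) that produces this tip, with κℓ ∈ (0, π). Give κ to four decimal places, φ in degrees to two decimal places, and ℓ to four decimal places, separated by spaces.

ρ = √(x²+y²) = √(-0.050² + 0.602²) = 0.60407
φ = atan2(y, x) mod 360° = atan2(0.602, -0.050) = 94.7479°
|p|² = ρ² + z² = 0.60407² + 0.573² = 0.69323
κ = 2ρ / |p|² = 2×0.60407 / 0.69323 = 1.74277
θ = 2·atan2(ρ, z) = 2·atan2(0.60407, 0.573) = 1.62358 rad
ℓ = θ/κ = 1.62358/1.74277 = 0.93161

1.7428 94.75 0.9316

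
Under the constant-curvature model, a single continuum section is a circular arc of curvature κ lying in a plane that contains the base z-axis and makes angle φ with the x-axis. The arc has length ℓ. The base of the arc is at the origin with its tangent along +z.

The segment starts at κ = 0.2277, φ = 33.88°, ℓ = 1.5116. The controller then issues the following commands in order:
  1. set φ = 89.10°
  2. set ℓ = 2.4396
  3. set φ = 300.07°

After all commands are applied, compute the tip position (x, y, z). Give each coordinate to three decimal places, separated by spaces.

initial: κ=0.2277, φ=33.88°, ℓ=1.5116
cmd 1: set φ=89.10° → (κ,φ,ℓ)=(0.2277,89.10°,1.5116) → tip=(0.0040,0.2575,1.4819)
cmd 2: set ℓ=2.4396 → (κ,φ,ℓ)=(0.2277,89.10°,2.4396) → tip=(0.0104,0.6603,2.3161)
cmd 3: set φ=300.07° → (κ,φ,ℓ)=(0.2277,300.07°,2.4396) → tip=(0.3309,-0.5715,2.3161)

0.331 -0.571 2.316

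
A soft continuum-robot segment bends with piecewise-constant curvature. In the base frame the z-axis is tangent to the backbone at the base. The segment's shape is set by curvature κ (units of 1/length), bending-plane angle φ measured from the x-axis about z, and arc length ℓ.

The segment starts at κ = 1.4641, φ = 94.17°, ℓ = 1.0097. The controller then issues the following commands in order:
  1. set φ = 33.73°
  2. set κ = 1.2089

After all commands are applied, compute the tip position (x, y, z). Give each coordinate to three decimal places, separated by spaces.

initial: κ=1.4641, φ=94.17°, ℓ=1.0097
cmd 1: set φ=33.73° → (κ,φ,ℓ)=(1.4641,33.73°,1.0097) → tip=(0.5156,0.3442,0.6801)
cmd 2: set κ=1.2089 → (κ,φ,ℓ)=(1.2089,33.73°,1.0097) → tip=(0.4519,0.3018,0.7770)

0.452 0.302 0.777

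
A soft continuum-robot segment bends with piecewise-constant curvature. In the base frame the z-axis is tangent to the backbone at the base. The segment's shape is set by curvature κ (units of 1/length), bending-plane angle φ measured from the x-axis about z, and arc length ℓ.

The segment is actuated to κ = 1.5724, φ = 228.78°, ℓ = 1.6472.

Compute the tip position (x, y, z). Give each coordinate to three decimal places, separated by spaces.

θ = κ·ℓ = 1.5724 × 1.6472 = 2.59006 rad
ρ = (1 − cos θ)/κ = (1 − -0.85172)/1.5724 = 1.17764
z = sin θ / κ = 0.52400/1.5724 = 0.33325
x = ρ cos φ = 1.17764 × cos(228.78°) = -0.77601
y = ρ sin φ = 1.17764 × sin(228.78°) = -0.88580

-0.776 -0.886 0.333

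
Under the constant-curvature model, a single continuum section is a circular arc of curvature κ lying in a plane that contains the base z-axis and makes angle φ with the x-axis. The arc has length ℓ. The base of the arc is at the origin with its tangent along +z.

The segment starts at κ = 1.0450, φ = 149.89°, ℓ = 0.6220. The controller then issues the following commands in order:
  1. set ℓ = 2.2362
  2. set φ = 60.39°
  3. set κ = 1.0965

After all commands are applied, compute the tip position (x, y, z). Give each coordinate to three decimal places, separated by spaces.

initial: κ=1.0450, φ=149.89°, ℓ=0.6220
cmd 1: set ℓ=2.2362 → (κ,φ,ℓ)=(1.0450,149.89°,2.2362) → tip=(-1.4017,0.8129,0.6896)
cmd 2: set φ=60.39° → (κ,φ,ℓ)=(1.0450,60.39°,2.2362) → tip=(0.8006,1.4088,0.6896)
cmd 3: set κ=1.0965 → (κ,φ,ℓ)=(1.0965,60.39°,2.2362) → tip=(0.7983,1.4046,0.5802)

0.798 1.405 0.580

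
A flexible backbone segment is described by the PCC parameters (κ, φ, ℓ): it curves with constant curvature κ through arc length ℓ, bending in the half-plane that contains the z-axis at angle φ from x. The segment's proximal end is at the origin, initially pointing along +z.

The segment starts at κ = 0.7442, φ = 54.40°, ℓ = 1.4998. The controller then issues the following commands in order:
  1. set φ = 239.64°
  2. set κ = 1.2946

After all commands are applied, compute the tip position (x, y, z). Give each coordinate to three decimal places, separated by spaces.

initial: κ=0.7442, φ=54.40°, ℓ=1.4998
cmd 1: set φ=239.64° → (κ,φ,ℓ)=(0.7442,239.64°,1.4998) → tip=(-0.3809,-0.6503,1.2072)
cmd 2: set κ=1.2946 → (κ,φ,ℓ)=(1.2946,239.64°,1.4998) → tip=(-0.5319,-0.9081,0.7199)

-0.532 -0.908 0.720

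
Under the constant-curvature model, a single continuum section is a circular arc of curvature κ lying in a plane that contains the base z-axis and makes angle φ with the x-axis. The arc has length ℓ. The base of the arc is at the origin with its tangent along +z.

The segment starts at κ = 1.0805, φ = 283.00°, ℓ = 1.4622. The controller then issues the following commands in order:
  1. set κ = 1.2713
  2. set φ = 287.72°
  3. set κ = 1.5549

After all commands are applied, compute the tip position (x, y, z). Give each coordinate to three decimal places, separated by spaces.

initial: κ=1.0805, φ=283.00°, ℓ=1.4622
cmd 1: set κ=1.2713 → (κ,φ,ℓ)=(1.2713,283.00°,1.4622) → tip=(0.2272,-0.9842,0.7542)
cmd 2: set φ=287.72° → (κ,φ,ℓ)=(1.2713,287.72°,1.4622) → tip=(0.3074,-0.9622,0.7542)
cmd 3: set κ=1.5549 → (κ,φ,ℓ)=(1.5549,287.72°,1.4622) → tip=(0.3223,-1.0086,0.4907)

0.322 -1.009 0.491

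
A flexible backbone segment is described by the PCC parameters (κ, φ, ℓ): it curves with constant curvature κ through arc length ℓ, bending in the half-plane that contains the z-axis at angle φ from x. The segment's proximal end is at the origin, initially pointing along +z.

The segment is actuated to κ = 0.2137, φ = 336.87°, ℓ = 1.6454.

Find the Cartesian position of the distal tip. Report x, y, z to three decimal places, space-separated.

0.263 -0.112 1.612

θ = κ·ℓ = 0.2137 × 1.6454 = 0.35162 rad
ρ = (1 − cos θ)/κ = (1 − 0.93882)/0.2137 = 0.28631
z = sin θ / κ = 0.34442/0.2137 = 1.61170
x = ρ cos φ = 0.28631 × cos(336.87°) = 0.26330
y = ρ sin φ = 0.28631 × sin(336.87°) = -0.11247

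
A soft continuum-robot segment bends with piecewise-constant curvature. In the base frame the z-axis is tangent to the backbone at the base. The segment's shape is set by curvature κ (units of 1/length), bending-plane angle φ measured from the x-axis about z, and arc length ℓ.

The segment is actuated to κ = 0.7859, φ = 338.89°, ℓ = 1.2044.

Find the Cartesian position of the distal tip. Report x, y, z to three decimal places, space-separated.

0.493 -0.190 1.032

θ = κ·ℓ = 0.7859 × 1.2044 = 0.94654 rad
ρ = (1 − cos θ)/κ = (1 − 0.58450)/0.7859 = 0.52870
z = sin θ / κ = 0.81140/0.7859 = 1.03244
x = ρ cos φ = 0.52870 × cos(338.89°) = 0.49322
y = ρ sin φ = 0.52870 × sin(338.89°) = -0.19042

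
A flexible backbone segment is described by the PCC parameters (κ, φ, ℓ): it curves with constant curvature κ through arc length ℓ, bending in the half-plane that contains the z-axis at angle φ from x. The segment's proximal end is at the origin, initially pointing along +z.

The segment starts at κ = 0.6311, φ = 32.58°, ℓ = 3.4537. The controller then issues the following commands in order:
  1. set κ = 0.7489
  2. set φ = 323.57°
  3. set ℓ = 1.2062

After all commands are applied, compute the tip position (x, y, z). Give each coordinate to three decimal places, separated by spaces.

initial: κ=0.6311, φ=32.58°, ℓ=3.4537
cmd 1: set κ=0.7489 → (κ,φ,ℓ)=(0.7489,32.58°,3.4537) → tip=(2.0814,1.3301,0.7038)
cmd 2: set φ=323.57° → (κ,φ,ℓ)=(0.7489,323.57°,3.4537) → tip=(1.9874,-1.4668,0.7038)
cmd 3: set ℓ=1.2062 → (κ,φ,ℓ)=(0.7489,323.57°,1.2062) → tip=(0.4093,-0.3021,1.0487)

0.409 -0.302 1.049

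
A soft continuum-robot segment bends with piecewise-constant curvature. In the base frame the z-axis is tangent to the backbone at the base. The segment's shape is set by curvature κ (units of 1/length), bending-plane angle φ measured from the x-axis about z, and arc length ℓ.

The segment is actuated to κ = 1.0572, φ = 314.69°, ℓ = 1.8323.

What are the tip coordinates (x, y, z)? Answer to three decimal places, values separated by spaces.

θ = κ·ℓ = 1.0572 × 1.8323 = 1.93711 rad
ρ = (1 − cos θ)/κ = (1 − -0.35817)/1.0572 = 1.28469
z = sin θ / κ = 0.93365/1.0572 = 0.88314
x = ρ cos φ = 1.28469 × cos(314.69°) = 0.90348
y = ρ sin φ = 1.28469 × sin(314.69°) = -0.91331

0.903 -0.913 0.883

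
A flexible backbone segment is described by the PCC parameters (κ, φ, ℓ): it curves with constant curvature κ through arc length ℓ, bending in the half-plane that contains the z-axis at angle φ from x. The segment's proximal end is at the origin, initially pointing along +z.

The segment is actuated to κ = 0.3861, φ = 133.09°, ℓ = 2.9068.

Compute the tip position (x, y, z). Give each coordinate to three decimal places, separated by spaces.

θ = κ·ℓ = 0.3861 × 2.9068 = 1.12232 rad
ρ = (1 − cos θ)/κ = (1 − 0.43360)/0.3861 = 1.46698
z = sin θ / κ = 0.90111/0.3861 = 2.33387
x = ρ cos φ = 1.46698 × cos(133.09°) = -1.00217
y = ρ sin φ = 1.46698 × sin(133.09°) = 1.07131

-1.002 1.071 2.334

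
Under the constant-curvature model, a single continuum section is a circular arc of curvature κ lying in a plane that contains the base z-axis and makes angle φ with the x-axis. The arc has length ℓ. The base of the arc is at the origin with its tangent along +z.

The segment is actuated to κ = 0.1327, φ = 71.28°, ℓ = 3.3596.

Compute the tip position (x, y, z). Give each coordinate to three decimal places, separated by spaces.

0.236 0.698 3.249

θ = κ·ℓ = 0.1327 × 3.3596 = 0.44582 rad
ρ = (1 − cos θ)/κ = (1 − 0.90226)/0.1327 = 0.73656
z = sin θ / κ = 0.43120/0.1327 = 3.24941
x = ρ cos φ = 0.73656 × cos(71.28°) = 0.23640
y = ρ sin φ = 0.73656 × sin(71.28°) = 0.69760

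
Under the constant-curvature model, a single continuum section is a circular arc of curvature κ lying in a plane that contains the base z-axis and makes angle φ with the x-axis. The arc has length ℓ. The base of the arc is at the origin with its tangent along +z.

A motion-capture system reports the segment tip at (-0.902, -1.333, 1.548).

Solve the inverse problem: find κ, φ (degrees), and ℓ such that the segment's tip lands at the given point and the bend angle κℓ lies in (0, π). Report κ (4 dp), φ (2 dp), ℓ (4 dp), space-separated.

ρ = √(x²+y²) = √(-0.902² + -1.333²) = 1.60950
φ = atan2(y, x) mod 360° = atan2(-1.333, -0.902) = 235.9150°
|p|² = ρ² + z² = 1.60950² + 1.548² = 4.98680
κ = 2ρ / |p|² = 2×1.60950 / 4.98680 = 0.64550
θ = 2·atan2(ρ, z) = 2·atan2(1.60950, 1.548) = 1.60975 rad
ℓ = θ/κ = 1.60975/0.64550 = 2.49378

0.6455 235.91 2.4938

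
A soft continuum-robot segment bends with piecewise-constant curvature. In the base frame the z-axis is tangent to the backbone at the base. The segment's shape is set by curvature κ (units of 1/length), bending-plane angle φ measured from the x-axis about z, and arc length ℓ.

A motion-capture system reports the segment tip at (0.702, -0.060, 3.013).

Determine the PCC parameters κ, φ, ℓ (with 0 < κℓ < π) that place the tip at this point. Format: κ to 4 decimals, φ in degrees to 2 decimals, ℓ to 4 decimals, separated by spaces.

ρ = √(x²+y²) = √(0.702² + -0.060²) = 0.70456
φ = atan2(y, x) mod 360° = atan2(-0.060, 0.702) = 355.1148°
|p|² = ρ² + z² = 0.70456² + 3.013² = 9.57457
κ = 2ρ / |p|² = 2×0.70456 / 9.57457 = 0.14717
θ = 2·atan2(ρ, z) = 2·atan2(0.70456, 3.013) = 0.45942 rad
ℓ = θ/κ = 0.45942/0.14717 = 3.12166

0.1472 355.11 3.1217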